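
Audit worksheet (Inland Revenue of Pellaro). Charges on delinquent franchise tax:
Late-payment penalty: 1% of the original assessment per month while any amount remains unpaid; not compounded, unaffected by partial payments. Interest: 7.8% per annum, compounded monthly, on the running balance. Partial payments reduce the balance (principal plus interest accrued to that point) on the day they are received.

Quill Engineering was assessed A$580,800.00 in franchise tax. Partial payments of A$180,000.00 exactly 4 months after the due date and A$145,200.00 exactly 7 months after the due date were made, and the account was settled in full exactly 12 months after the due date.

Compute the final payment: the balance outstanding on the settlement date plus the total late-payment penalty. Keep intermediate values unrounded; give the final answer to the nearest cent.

Monthly rate = 7.8% ÷ 12 = 0.65%
Balance at month 4: A$580,800.0000 × (1 + 0.0065)^4 = A$596,048.6718…
After A$180,000.00 payment: A$596,048.6718… − A$180,000.00 = A$416,048.6718…
Balance at month 7: A$416,048.6718… × (1 + 0.0065)^3 = A$424,214.4694…
After A$145,200.00 payment: A$424,214.4694… − A$145,200.00 = A$279,014.4694…
Balance at month 12: A$279,014.4694… × (1 + 0.0065)^5 = A$288,201.0920…
Penalty: 12 × 1% × A$580,800.00 = A$69,696.00
Final settlement = outstanding balance + penalty = A$288,201.0920… + A$69,696.00 = A$357,897.09

A$357,897.09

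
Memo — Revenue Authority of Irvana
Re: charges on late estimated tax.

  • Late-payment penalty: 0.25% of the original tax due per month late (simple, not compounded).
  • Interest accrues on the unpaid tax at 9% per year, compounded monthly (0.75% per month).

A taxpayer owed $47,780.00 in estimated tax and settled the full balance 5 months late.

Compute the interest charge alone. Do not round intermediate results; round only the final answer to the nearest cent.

Interest: $47,780.00 × ((1 + 0.0075)^5 − 1) = $47,780.00 × 0.0380667… = $1,818.8286…

$1,818.83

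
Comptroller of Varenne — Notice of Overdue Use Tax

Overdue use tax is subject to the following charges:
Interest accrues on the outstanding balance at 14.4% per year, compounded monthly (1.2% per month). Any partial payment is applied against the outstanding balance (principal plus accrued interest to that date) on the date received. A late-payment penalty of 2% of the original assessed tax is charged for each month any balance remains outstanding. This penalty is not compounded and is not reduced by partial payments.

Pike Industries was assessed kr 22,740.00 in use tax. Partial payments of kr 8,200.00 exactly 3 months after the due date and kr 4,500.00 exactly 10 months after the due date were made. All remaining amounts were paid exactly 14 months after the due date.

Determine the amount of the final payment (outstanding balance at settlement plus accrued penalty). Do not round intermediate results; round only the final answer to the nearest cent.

Balance at month 3: kr 22,740.0000 × (1 + 0.012)^3 = kr 23,568.5030…
After kr 8,200.00 payment: kr 23,568.5030… − kr 8,200.00 = kr 15,368.5030…
Balance at month 10: kr 15,368.5030… × (1 + 0.012)^7 = kr 16,706.8723…
After kr 4,500.00 payment: kr 16,706.8723… − kr 4,500.00 = kr 12,206.8723…
Balance at month 14: kr 12,206.8723… × (1 + 0.012)^4 = kr 12,803.4335…
Penalty: 14 × 2% × kr 22,740.00 = kr 6,367.20
Final settlement = outstanding balance + penalty = kr 12,803.4335… + kr 6,367.20 = kr 19,170.63

kr 19,170.63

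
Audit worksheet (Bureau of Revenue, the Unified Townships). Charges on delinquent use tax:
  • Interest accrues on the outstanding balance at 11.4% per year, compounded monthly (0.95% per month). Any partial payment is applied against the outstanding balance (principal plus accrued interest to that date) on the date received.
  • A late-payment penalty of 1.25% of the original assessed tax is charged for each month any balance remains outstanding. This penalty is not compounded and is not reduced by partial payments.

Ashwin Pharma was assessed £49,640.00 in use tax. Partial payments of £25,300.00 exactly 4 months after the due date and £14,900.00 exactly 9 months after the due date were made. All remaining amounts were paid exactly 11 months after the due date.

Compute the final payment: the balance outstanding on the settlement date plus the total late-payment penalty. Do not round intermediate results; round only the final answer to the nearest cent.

Balance at month 4: £49,640.0000 × (1 + 0.0095)^4 = £51,553.3707…
After £25,300.00 payment: £51,553.3707… − £25,300.00 = £26,253.3707…
Balance at month 9: £26,253.3707… × (1 + 0.0095)^5 = £27,524.3256…
After £14,900.00 payment: £27,524.3256… − £14,900.00 = £12,624.3256…
Balance at month 11: £12,624.3256… × (1 + 0.0095)^2 = £12,865.3272…
Penalty: 11 × 1.25% × £49,640.00 = £6,825.50
Final settlement = outstanding balance + penalty = £12,865.3272… + £6,825.50 = £19,690.83

£19,690.83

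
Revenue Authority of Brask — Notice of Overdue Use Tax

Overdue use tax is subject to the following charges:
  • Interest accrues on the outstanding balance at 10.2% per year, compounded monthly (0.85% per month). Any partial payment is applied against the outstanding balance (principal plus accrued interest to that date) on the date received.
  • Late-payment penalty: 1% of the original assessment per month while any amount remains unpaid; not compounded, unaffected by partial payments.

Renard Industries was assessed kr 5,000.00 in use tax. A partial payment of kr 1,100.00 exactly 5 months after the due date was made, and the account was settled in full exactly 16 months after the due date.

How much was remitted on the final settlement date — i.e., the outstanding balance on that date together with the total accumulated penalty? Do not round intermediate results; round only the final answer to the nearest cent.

kr 5,317.78

Balance at month 5: kr 5,000.0000 × (1 + 0.0085)^5 = kr 5,216.1433…
After kr 1,100.00 payment: kr 5,216.1433… − kr 1,100.00 = kr 4,116.1433…
Balance at month 16: kr 4,116.1433… × (1 + 0.0085)^11 = kr 4,517.7835…
Penalty: 16 × 1% × kr 5,000.00 = kr 800.00
Final settlement = outstanding balance + penalty = kr 4,517.7835… + kr 800.00 = kr 5,317.78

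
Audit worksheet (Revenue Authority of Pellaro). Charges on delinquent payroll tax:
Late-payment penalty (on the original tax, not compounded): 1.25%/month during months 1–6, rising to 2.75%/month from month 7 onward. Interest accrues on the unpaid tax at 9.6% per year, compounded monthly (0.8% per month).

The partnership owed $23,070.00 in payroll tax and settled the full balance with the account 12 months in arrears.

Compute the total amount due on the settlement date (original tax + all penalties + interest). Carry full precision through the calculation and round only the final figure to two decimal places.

$30,921.61

Penalty, months 1–6: 6 × 1.25% × $23,070.00 = $1,730.25
Penalty, months 7–12: 6 × 2.75% × $23,070.00 = $3,806.55
Interest: $23,070.00 × ((1 + 0.008)^12 − 1) = $23,070.00 × 0.1003387… = $2,314.8137…
Total = $23,070.00 + $5,536.8000 + $2,314.8137… = $30,921.61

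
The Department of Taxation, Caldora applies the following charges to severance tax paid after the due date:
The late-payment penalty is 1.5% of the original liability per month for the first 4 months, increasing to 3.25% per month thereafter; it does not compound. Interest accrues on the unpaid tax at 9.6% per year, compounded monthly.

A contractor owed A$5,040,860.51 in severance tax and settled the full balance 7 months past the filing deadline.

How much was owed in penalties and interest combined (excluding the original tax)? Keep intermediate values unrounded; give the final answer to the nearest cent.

Penalty, months 1–4: 4 × 1.5% × A$5,040,860.51 = A$302,451.63…
Penalty, months 5–7: 3 × 3.25% × A$5,040,860.51 = A$491,483.90…
Interest (9.6%/yr ÷ 12 = 0.8%/month): A$5,040,860.51 × ((1 + 0.008)^7 − 1) = A$289,154.1634…
Penalties + interest = A$793,935.5303… + A$289,154.1634… = A$1,083,089.69

A$1,083,089.69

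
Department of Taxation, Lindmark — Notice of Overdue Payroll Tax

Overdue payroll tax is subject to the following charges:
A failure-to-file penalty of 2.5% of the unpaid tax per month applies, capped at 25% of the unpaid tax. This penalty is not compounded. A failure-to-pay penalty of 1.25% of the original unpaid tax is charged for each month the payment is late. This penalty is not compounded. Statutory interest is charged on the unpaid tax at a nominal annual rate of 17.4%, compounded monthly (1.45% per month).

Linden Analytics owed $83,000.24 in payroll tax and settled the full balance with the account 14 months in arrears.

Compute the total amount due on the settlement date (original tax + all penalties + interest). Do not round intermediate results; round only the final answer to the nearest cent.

$136,808.30

Failure-to-file: 14 × 2.5% × $83,000.24 = $29,050.08…, capped at 25% × $83,000.24 = $20,750.06
Failure-to-pay penalty: 14 × 1.25% × $83,000.24 = $14,525.04…
Interest: $83,000.24 × ((1 + 0.0145)^14 − 1) = $83,000.24 × 0.2232880… = $18,532.9585…
Total = $83,000.24 + $35,275.1020 + $18,532.9585… = $136,808.30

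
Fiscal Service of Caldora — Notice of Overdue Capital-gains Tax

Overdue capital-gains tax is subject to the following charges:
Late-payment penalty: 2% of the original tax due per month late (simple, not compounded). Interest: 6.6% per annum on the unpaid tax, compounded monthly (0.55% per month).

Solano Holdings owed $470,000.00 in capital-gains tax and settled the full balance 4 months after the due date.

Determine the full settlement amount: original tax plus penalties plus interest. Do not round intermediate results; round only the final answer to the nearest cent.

$518,025.62

Late-payment penalty = 2% × $470,000.00 × 4 mo = $37,600.00
Interest: $470,000.00 × ((1 + 0.0055)^4 − 1) = $470,000.00 × 0.0221822… = $10,425.6182…
Total = $470,000.00 + $37,600.0000 + $10,425.6182… = $518,025.62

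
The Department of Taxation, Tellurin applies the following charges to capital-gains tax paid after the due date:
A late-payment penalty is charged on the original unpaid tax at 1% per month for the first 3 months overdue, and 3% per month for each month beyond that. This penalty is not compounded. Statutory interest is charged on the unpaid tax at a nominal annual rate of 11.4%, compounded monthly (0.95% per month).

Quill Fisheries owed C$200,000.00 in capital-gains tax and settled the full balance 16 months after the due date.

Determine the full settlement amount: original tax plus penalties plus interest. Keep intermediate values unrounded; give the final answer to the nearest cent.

Penalty, months 1–3: 3 × 1% × C$200,000.00 = C$6,000.00
Penalty, months 4–16: 13 × 3% × C$200,000.00 = C$78,000.00
Interest: C$200,000.00 × ((1 + 0.0095)^16 − 1) = C$200,000.00 × 0.1633253… = C$32,665.0596…
Total = C$200,000.00 + C$84,000.0000 + C$32,665.0596… = C$316,665.06

C$316,665.06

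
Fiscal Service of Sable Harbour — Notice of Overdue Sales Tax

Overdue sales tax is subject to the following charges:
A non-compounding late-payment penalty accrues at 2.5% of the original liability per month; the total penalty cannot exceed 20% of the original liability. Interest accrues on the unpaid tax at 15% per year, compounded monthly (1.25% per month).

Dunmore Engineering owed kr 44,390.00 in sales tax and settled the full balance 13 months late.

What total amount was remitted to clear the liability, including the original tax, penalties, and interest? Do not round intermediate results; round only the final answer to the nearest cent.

Penalty (uncapped): 13 × 2.5% × kr 44,390.00 = kr 14,426.75; cap = 20% × kr 44,390.00 = kr 8,878.00 → penalty = kr 8,878.00
Interest: kr 44,390.00 × ((1 + 0.0125)^13 − 1) = kr 44,390.00 × 0.1752639… = kr 7,779.9667…
Total = kr 44,390.00 + kr 8,878.0000 + kr 7,779.9667… = kr 61,047.97

kr 61,047.97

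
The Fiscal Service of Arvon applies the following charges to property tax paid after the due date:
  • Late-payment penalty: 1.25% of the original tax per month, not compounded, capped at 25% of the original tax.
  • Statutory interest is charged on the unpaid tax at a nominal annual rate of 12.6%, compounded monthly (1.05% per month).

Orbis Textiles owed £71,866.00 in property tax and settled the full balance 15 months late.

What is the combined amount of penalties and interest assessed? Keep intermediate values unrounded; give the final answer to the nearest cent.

Penalty: 15 × 1.25% × £71,866.00 = £13,474.88… (below the 25% cap of £17,966.50)
Interest: £71,866.00 × ((1 + 0.0105)^15 − 1) = £71,866.00 × 0.1696200… = £12,189.9074…
Penalties + interest = £13,474.8750 + £12,189.9074… = £25,664.78

£25,664.78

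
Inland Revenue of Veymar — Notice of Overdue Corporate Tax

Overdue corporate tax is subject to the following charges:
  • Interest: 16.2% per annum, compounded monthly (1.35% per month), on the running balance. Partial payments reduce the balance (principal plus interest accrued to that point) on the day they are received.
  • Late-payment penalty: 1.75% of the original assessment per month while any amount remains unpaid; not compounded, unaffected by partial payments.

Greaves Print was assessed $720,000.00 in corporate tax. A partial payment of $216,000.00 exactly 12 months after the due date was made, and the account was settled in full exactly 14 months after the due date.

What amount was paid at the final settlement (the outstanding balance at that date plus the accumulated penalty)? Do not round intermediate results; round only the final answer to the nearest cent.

$823,219.07

Balance at month 12: $720,000.0000 × (1 + 0.0135)^12 = $845,702.3410…
After $216,000.00 payment: $845,702.3410… − $216,000.00 = $629,702.3410…
Balance at month 14: $629,702.3410… × (1 + 0.0135)^2 = $646,819.0675…
Penalty: 14 × 1.75% × $720,000.00 = $176,400.00
Final settlement = outstanding balance + penalty = $646,819.0675… + $176,400.00 = $823,219.07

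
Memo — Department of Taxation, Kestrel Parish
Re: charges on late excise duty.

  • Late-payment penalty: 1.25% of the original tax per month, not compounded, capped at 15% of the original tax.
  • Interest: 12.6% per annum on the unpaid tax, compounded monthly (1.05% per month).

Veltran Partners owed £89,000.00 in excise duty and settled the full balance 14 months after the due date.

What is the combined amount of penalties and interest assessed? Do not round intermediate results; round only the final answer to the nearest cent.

Penalty (uncapped): 14 × 1.25% × £89,000.00 = £15,575.00; cap = 15% × £89,000.00 = £13,350.00 → penalty = £13,350.00
Interest: £89,000.00 × ((1 + 0.0105)^14 − 1) = £89,000.00 × 0.1574666… = £14,014.5232…
Penalties + interest = £13,350.0000 + £14,014.5232… = £27,364.52

£27,364.52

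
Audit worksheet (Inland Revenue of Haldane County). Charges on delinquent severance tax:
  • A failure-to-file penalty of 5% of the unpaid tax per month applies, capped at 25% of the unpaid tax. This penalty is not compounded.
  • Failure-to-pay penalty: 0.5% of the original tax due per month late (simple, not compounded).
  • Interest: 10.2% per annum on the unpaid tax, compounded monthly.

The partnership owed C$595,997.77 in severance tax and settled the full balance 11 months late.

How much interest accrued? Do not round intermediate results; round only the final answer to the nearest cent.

Interest (10.2%/yr ÷ 12 = 0.85%/month): C$595,997.77 × ((1 + 0.0085)^11 − 1) = C$58,155.5695…

C$58,155.57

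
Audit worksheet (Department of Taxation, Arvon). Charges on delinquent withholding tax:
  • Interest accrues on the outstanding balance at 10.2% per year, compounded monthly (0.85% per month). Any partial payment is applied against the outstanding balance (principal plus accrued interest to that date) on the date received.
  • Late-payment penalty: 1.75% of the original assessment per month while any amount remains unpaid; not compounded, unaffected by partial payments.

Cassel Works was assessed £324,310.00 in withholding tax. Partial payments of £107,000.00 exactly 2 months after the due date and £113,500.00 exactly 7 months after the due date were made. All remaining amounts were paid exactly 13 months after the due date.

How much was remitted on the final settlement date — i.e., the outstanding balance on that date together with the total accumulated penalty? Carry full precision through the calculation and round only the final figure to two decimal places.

£198,958.99

Balance at month 2: £324,310.0000 × (1 + 0.0085)^2 = £329,846.7014…
After £107,000.00 payment: £329,846.7014… − £107,000.00 = £222,846.7014…
Balance at month 7: £222,846.7014… × (1 + 0.0085)^5 = £232,480.0673…
After £113,500.00 payment: £232,480.0673… − £113,500.00 = £118,980.0673…
Balance at month 13: £118,980.0673… × (1 + 0.0085)^6 = £125,178.4661…
Penalty: 13 × 1.75% × £324,310.00 = £73,780.53…
Final settlement = outstanding balance + penalty = £125,178.4661… + £73,780.53… = £198,958.99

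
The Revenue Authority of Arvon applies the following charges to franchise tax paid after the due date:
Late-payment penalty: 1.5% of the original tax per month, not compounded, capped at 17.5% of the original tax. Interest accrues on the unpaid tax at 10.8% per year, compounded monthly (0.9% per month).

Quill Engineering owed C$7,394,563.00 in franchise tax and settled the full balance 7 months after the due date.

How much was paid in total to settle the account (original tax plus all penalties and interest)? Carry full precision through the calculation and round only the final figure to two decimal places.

C$8,649,618.12

Penalty: 7 × 1.5% × C$7,394,563.00 = C$776,429.12… (below the 17.5% cap of C$1,294,048.53…)
Interest: C$7,394,563.00 × ((1 + 0.009)^7 − 1) = C$7,394,563.00 × 0.0647267… = C$478,626.0002…
Total = C$7,394,563.00 + C$776,429.1150 + C$478,626.0002… = C$8,649,618.12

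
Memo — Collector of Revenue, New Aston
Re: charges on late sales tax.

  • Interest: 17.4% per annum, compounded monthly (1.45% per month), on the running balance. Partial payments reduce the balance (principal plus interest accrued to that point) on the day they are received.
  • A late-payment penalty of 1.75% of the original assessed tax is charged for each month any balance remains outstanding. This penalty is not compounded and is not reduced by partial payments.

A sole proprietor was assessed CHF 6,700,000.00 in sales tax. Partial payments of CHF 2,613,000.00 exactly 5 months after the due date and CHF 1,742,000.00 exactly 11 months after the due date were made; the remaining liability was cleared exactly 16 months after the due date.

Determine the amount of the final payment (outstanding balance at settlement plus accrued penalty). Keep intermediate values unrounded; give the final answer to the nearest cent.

Balance at month 5: CHF 6,700,000.0000 × (1 + 0.0145)^5 = CHF 7,200,042.4930…
After CHF 2,613,000.00 payment: CHF 7,200,042.4930… − CHF 2,613,000.00 = CHF 4,587,042.4930…
Balance at month 11: CHF 4,587,042.4930… × (1 + 0.0145)^6 = CHF 5,000,864.3179…
After CHF 1,742,000.00 payment: CHF 5,000,864.3179… − CHF 1,742,000.00 = CHF 3,258,864.3179…
Balance at month 16: CHF 3,258,864.3179… × (1 + 0.0145)^5 = CHF 3,502,083.8161…
Penalty: 16 × 1.75% × CHF 6,700,000.00 = CHF 1,876,000.00
Final settlement = outstanding balance + penalty = CHF 3,502,083.8161… + CHF 1,876,000.00 = CHF 5,378,083.82

CHF 5,378,083.82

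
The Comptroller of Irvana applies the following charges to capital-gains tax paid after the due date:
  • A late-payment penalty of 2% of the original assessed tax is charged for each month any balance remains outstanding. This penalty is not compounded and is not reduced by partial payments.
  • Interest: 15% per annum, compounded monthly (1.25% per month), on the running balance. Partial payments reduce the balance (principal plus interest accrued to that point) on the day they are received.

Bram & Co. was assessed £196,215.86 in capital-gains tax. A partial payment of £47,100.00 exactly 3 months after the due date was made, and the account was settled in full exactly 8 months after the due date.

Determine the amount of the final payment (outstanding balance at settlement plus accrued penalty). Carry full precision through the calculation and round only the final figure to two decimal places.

Balance at month 3: £196,215.8600 × (1 + 0.0125)^3 = £203,666.3142…
After £47,100.00 payment: £203,666.3142… − £47,100.00 = £156,566.3142…
Balance at month 8: £156,566.3142… × (1 + 0.0125)^5 = £166,599.4208…
Penalty: 8 × 2% × £196,215.86 = £31,394.54…
Final settlement = outstanding balance + penalty = £166,599.4208… + £31,394.54… = £197,993.96

£197,993.96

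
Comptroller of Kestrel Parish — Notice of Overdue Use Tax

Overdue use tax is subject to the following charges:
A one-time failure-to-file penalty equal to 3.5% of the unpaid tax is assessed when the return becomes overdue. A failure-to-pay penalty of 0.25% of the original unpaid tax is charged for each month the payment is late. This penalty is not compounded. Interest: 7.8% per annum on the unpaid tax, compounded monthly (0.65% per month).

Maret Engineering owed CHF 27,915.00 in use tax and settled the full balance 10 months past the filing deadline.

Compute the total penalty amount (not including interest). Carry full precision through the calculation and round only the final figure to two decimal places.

Failure-to-file penalty: 3.5% × CHF 27,915.00 = CHF 977.03…
Failure-to-pay penalty: 10 × 0.25% × CHF 27,915.00 = CHF 697.88…
Total penalty = CHF 977.03… + CHF 697.88… = CHF 1,674.90

CHF 1,674.90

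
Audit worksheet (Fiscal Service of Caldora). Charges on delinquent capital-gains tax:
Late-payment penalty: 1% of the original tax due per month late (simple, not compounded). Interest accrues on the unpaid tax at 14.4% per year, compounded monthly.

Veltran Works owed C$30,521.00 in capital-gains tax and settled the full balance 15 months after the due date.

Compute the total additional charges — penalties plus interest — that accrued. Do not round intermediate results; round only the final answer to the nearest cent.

C$10,558.29

Late-payment penalty: 15 × 1% × C$30,521.00 = C$4,578.15
Interest (14.4%/yr ÷ 12 = 1.2%/month): C$30,521.00 × ((1 + 0.012)^15 − 1) = C$5,980.1415…
Penalties + interest = C$4,578.1500 + C$5,980.1415… = C$10,558.29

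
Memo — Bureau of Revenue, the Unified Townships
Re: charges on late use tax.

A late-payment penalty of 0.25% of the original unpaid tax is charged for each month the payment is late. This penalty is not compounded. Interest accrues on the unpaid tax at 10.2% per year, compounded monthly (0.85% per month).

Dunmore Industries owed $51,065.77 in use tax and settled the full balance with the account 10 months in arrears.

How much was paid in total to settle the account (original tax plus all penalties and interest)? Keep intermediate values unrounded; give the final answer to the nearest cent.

$56,852.85

Late-payment penalty = 0.25% × $51,065.77 × 10 mo = $1,276.64…
Interest: $51,065.77 × ((1 + 0.0085)^10 − 1) = $51,065.77 × 0.0883261… = $4,510.4379…
Total = $51,065.77 + $1,276.6443… + $4,510.4379… = $56,852.85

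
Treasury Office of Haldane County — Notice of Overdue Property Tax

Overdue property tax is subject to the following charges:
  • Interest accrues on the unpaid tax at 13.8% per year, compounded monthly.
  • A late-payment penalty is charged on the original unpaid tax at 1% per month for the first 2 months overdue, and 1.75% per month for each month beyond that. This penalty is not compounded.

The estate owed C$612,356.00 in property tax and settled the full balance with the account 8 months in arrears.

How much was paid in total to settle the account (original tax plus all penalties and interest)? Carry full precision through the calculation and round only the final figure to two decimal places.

C$747,557.72

Penalty, months 1–2: 2 × 1% × C$612,356.00 = C$12,247.12
Penalty, months 3–8: 6 × 1.75% × C$612,356.00 = C$64,297.38
Interest (13.8%/yr ÷ 12 = 1.15%/month): C$612,356.00 × ((1 + 0.0115)^8 − 1) = C$58,657.2167…
Total = C$612,356.00 + C$76,544.5000 + C$58,657.2167… = C$747,557.72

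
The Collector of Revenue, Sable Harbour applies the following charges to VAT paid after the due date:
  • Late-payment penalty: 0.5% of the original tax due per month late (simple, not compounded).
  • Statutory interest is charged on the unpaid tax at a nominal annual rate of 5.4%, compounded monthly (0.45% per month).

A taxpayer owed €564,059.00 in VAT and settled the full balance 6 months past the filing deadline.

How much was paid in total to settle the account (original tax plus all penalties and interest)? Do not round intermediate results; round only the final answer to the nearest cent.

Late-payment penalty = 0.5% × €564,059.00 × 6 mo = €16,921.77
Interest: €564,059.00 × ((1 + 0.0045)^6 − 1) = €564,059.00 × 0.0273056… = €15,401.9574…
Total = €564,059.00 + €16,921.7700 + €15,401.9574… = €596,382.73

€596,382.73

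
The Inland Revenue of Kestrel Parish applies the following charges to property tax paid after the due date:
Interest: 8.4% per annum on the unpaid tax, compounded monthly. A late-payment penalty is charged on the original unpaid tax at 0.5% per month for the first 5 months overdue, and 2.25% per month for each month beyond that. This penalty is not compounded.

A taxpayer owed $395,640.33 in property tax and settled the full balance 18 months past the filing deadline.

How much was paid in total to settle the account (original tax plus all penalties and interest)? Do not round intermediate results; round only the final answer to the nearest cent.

Penalty, months 1–5: 5 × 0.5% × $395,640.33 = $9,891.01…
Penalty, months 6–18: 13 × 2.25% × $395,640.33 = $115,724.80…
Interest (8.4%/yr ÷ 12 = 0.7%/month): $395,640.33 × ((1 + 0.007)^18 − 1) = $52,930.4968…
Total = $395,640.33 + $125,615.8048… + $52,930.4968… = $574,186.63

$574,186.63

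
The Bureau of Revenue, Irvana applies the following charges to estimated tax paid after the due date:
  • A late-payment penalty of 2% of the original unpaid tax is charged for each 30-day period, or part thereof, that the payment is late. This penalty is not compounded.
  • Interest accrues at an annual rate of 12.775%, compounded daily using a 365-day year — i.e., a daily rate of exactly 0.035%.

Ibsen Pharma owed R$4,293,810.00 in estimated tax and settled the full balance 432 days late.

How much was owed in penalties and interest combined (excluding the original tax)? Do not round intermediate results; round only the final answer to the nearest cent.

Penalty periods: ⌈432/30⌉ = 15; penalty = 15 × 2% × R$4,293,810.00 = R$1,288,143.00
Interest: R$4,293,810.00 × ((1 + 0.00035)^432 − 1) = R$4,293,810.00 × 0.16319851… = R$700,743.3909…
Penalties + interest = R$1,288,143.0000 + R$700,743.3909… = R$1,988,886.39

R$1,988,886.39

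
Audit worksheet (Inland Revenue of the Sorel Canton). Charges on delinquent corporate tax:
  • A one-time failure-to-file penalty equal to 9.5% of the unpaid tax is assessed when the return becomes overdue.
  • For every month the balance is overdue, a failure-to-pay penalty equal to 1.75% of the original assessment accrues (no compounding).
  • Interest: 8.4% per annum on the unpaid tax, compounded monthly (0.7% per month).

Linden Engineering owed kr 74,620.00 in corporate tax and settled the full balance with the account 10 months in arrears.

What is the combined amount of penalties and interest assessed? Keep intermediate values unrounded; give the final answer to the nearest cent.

Failure-to-file penalty: 9.5% × kr 74,620.00 = kr 7,088.90
Failure-to-pay penalty: 10 × 1.75% × kr 74,620.00 = kr 13,058.50
Interest: kr 74,620.00 × ((1 + 0.007)^10 − 1) = kr 74,620.00 × 0.0722467… = kr 5,391.0464…
Penalties + interest = kr 20,147.4000 + kr 5,391.0464… = kr 25,538.45

kr 25,538.45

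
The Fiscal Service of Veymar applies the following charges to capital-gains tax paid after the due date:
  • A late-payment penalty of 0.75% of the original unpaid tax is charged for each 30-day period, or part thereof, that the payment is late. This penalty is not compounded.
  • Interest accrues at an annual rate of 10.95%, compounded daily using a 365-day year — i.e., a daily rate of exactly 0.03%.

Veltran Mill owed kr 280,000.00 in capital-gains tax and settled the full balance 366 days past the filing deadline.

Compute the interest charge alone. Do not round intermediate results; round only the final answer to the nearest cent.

kr 32,490.21

Interest: kr 280,000.00 × ((1 + 0.0003)^366 − 1) = kr 280,000.00 × 0.11603646… = kr 32,490.2087…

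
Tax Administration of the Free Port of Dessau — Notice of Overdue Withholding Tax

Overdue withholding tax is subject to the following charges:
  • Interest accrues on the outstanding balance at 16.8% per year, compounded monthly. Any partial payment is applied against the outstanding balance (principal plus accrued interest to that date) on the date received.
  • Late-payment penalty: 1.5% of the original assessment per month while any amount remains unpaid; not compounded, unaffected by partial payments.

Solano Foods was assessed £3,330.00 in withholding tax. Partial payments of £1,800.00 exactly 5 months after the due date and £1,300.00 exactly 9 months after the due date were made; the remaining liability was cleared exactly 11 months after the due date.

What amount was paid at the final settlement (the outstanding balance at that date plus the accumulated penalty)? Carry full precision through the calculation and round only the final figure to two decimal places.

£1,136.47

Monthly rate = 16.8% ÷ 12 = 1.4%
Balance at month 5: £3,330.0000 × (1 + 0.014)^5 = £3,569.7188…
After £1,800.00 payment: £3,569.7188… − £1,800.00 = £1,769.7188…
Balance at month 9: £1,769.7188… × (1 + 0.014)^4 = £1,870.9238…
After £1,300.00 payment: £1,870.9238… − £1,300.00 = £570.9238…
Balance at month 11: £570.9238… × (1 + 0.014)^2 = £587.0215…
Penalty: 11 × 1.5% × £3,330.00 = £549.45
Final settlement = outstanding balance + penalty = £587.0215… + £549.45 = £1,136.47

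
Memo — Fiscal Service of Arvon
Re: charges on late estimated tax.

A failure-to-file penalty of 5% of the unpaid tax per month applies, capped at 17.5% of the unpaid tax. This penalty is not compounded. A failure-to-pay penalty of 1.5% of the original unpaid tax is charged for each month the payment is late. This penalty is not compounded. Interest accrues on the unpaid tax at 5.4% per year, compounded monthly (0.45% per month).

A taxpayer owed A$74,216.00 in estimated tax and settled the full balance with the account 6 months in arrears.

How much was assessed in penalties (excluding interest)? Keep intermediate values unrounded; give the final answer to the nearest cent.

A$19,667.24

Failure-to-file: 6 × 5% × A$74,216.00 = A$22,264.80, capped at 17.5% × A$74,216.00 = A$12,987.80
Failure-to-pay penalty = 1.5% × A$74,216.00 × 6 mo = A$6,679.44
Total penalty = A$12,987.80 + A$6,679.44 = A$19,667.24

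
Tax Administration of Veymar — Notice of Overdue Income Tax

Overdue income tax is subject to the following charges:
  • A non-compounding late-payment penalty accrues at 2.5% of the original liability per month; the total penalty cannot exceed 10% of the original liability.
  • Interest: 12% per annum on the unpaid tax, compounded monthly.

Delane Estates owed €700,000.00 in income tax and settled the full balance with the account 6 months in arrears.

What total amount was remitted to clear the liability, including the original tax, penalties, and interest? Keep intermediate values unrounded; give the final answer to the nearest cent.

€813,064.11

Penalty (uncapped): 6 × 2.5% × €700,000.00 = €105,000.00; cap = 10% × €700,000.00 = €70,000.00 → penalty = €70,000.00
Interest (12%/yr ÷ 12 = 1%/month): €700,000.00 × ((1 + 0.01)^6 − 1) = €43,064.1054…
Total = €700,000.00 + €70,000.0000 + €43,064.1054… = €813,064.11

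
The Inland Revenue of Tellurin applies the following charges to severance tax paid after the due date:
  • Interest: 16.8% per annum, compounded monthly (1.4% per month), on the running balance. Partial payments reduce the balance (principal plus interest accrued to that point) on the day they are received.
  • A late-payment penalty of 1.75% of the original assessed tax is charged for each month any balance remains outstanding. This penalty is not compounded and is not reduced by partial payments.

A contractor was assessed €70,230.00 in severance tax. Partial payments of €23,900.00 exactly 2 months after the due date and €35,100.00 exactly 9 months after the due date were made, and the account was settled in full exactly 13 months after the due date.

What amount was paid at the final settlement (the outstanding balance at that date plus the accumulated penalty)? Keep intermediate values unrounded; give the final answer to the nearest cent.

Balance at month 2: €70,230.0000 × (1 + 0.014)^2 = €72,210.2051…
After €23,900.00 payment: €72,210.2051… − €23,900.00 = €48,310.2051…
Balance at month 9: €48,310.2051… × (1 + 0.014)^7 = €53,248.1552…
After €35,100.00 payment: €53,248.1552… − €35,100.00 = €18,148.1552…
Balance at month 13: €18,148.1552… × (1 + 0.014)^4 = €19,185.9940…
Penalty: 13 × 1.75% × €70,230.00 = €15,977.33…
Final settlement = outstanding balance + penalty = €19,185.9940… + €15,977.33… = €35,163.32

€35,163.32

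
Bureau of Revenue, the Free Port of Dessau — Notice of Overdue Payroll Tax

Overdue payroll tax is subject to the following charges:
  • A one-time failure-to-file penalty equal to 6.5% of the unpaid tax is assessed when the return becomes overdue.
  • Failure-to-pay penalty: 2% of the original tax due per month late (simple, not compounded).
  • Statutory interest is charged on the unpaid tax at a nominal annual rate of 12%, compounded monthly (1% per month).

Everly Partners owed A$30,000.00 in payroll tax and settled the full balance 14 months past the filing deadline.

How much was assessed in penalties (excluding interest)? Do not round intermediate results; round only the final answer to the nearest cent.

Failure-to-file penalty: 6.5% × A$30,000.00 = A$1,950.00
Failure-to-pay penalty = 2% × A$30,000.00 × 14 mo = A$8,400.00
Total penalty = A$1,950.00 + A$8,400.00 = A$10,350.00

A$10,350.00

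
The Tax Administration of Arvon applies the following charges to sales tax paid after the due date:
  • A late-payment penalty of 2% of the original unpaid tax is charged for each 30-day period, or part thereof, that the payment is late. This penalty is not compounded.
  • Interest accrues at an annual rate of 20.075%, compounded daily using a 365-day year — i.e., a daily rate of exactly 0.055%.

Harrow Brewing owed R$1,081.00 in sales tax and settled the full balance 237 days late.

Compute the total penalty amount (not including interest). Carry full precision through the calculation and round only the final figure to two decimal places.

Penalty periods: ⌈237/30⌉ = 8; penalty = 8 × 2% × R$1,081.00 = R$172.96

R$172.96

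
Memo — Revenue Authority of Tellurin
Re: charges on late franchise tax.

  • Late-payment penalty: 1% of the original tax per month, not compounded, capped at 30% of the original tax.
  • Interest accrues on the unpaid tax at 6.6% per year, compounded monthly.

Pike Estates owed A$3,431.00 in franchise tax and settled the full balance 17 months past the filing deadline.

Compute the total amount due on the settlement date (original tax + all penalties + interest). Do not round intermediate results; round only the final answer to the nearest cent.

A$4,349.58

Penalty: 17 × 1% × A$3,431.00 = A$583.27 (below the 30% cap of A$1,029.30)
Interest (6.6%/yr ÷ 12 = 0.55%/month): A$3,431.00 × ((1 + 0.0055)^17 − 1) = A$335.3094…
Total = A$3,431.00 + A$583.2700 + A$335.3094… = A$4,349.58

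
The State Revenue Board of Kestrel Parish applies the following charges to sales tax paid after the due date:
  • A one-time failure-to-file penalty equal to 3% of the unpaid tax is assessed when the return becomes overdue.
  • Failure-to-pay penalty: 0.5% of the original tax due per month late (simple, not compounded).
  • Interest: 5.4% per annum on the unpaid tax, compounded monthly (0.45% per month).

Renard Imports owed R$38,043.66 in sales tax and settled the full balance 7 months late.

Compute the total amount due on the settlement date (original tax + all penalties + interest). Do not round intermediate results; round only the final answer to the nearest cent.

Failure-to-file penalty: 3% × R$38,043.66 = R$1,141.31…
Failure-to-pay penalty = 0.5% × R$38,043.66 × 7 mo = R$1,331.53…
Interest: R$38,043.66 × ((1 + 0.0045)^7 − 1) = R$38,043.66 × 0.0319285… = R$1,214.6752…
Total = R$38,043.66 + R$2,472.8379 + R$1,214.6752… = R$41,731.17

R$41,731.17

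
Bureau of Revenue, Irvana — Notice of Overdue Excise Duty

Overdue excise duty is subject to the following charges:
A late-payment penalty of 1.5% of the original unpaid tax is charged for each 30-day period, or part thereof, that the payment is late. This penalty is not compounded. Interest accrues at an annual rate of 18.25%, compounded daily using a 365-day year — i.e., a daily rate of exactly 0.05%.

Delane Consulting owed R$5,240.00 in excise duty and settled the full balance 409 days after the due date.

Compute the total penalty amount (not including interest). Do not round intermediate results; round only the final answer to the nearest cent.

R$1,100.40

Penalty periods: ⌈409/30⌉ = 14; penalty = 14 × 1.5% × R$5,240.00 = R$1,100.40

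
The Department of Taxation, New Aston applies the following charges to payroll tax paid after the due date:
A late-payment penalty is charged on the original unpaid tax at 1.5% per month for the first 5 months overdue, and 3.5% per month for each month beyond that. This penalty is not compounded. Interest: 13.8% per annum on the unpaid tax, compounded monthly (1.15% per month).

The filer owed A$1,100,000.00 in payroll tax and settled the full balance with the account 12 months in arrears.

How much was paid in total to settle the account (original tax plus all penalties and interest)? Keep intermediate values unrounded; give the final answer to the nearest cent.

A$1,613,779.10

Penalty, months 1–5: 5 × 1.5% × A$1,100,000.00 = A$82,500.00
Penalty, months 6–12: 7 × 3.5% × A$1,100,000.00 = A$269,500.00
Interest: A$1,100,000.00 × ((1 + 0.0115)^12 − 1) = A$1,100,000.00 × 0.1470719… = A$161,779.1027…
Total = A$1,100,000.00 + A$352,000.0000 + A$161,779.1027… = A$1,613,779.10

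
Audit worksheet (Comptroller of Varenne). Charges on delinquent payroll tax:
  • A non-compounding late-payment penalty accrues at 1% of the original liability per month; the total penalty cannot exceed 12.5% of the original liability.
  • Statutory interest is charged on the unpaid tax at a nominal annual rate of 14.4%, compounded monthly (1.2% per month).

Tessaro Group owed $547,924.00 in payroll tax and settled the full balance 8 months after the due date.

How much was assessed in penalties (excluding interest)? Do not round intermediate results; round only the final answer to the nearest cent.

$43,833.92

Penalty: 8 × 1% × $547,924.00 = $43,833.92 (below the 12.5% cap of $68,490.50)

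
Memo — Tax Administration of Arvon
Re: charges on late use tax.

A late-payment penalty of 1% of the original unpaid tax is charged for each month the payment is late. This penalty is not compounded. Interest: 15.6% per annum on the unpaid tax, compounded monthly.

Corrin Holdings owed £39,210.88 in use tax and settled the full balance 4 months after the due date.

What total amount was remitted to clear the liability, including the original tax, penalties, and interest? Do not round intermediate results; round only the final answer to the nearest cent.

Late-payment penalty: 4 × 1% × £39,210.88 = £1,568.44…
Interest (15.6%/yr ÷ 12 = 1.3%/month): £39,210.88 × ((1 + 0.013)^4 − 1) = £2,079.0713…
Total = £39,210.88 + £1,568.4352 + £2,079.0713… = £42,858.39

£42,858.39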